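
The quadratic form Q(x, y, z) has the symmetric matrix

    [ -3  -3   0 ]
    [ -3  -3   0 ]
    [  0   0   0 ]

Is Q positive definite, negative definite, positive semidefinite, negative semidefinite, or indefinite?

Row-reducing A symmetrically gives the diagonal entries -3, 0, 0.
That gives 1 negative, 2 zero pivots.
Hence Q is negative semidefinite.

negative semidefinite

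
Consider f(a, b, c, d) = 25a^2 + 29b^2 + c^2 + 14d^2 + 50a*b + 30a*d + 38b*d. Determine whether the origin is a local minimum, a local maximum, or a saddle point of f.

local minimum

The Hessian at the origin is H = [[50, 50, 0, 30], [50, 58, 0, 38], [0, 0, 2, 0], [30, 38, 0, 28]].
Row-reducing H symmetrically gives the diagonal entries 50, 8, 2, 2.
That gives 4 positive pivots.
H is positive definite, so the origin is a strict local minimum.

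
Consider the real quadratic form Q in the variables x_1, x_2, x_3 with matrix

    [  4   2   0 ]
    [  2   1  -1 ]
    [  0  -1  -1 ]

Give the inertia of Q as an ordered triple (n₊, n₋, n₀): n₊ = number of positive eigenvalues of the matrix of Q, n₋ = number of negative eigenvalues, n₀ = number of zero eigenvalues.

By Sylvester's law of inertia any congruent diagonalization of A has 2 positive, 1 negative and 0 zero entries.

(2, 1, 0)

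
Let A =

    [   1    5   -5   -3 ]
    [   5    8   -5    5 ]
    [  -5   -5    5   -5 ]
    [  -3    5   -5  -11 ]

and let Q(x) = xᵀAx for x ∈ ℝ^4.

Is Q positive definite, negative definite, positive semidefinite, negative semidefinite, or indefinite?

Congruent diagonalization of A (simultaneous row and column reduction) yields pivots 1, -17, 60/17, 0.
That gives 2 positive, 1 negative, 1 zero pivots.
Hence Q is indefinite.

indefinite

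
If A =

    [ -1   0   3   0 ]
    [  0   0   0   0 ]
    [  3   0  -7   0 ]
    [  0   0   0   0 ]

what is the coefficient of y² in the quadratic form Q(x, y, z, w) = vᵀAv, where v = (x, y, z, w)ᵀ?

0

The coefficient of y² is the diagonal entry A[2,2] = 0.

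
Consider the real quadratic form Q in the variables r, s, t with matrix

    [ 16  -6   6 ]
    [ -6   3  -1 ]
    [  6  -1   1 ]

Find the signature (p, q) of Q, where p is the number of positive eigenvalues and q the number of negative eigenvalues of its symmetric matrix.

(2, 1)

An LDLᵀ factorisation of A has diagonal entries 16, 3/4, -10/3.
That gives 2 positive, 1 negative pivots.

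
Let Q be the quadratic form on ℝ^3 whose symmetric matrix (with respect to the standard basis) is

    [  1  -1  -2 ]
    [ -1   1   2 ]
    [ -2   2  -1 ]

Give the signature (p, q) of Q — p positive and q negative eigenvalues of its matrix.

(1, 1)

Symmetric row and column elimination reduces A to a congruent diagonal form with pivots 1, 0, -5.
So there are 1 positive, 1 negative, 1 zero pivots.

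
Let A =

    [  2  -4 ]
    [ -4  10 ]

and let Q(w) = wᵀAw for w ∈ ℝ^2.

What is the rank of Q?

An LDLᵀ factorisation of A has diagonal entries 2, 2.
Counting signs: 2 positive.
The rank is the number of nonzero pivots: 2.

2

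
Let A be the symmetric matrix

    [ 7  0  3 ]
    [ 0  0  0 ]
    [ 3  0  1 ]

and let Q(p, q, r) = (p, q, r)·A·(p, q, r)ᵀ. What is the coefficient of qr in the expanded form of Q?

0

The coefficient of qr is A[2,3] + A[3,2] = 2·0 = 0.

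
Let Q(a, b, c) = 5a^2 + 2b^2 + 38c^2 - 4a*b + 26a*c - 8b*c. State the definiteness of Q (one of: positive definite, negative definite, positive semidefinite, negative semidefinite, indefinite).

The symmetric matrix is A = [[5, -2, 13], [-2, 2, -4], [13, -4, 38]].
Congruent diagonalization of A (simultaneous row and column reduction) yields pivots 5, 6/5, 3.
So there are 3 positive pivots.
Hence Q is positive definite.

positive definite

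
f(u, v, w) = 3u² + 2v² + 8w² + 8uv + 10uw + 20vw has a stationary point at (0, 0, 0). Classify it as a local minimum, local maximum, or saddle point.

saddle point

The Hessian at the origin is H = [[6, 8, 10], [8, 4, 20], [10, 20, 16]].
Row-reducing H symmetrically gives the diagonal entries 6, -20/3, 6.
Counting signs: 2 positive, 1 negative.
H is indefinite, so the origin is a saddle point.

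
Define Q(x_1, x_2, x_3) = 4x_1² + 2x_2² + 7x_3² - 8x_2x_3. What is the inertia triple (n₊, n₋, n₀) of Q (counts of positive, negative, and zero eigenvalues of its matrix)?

Write A = [[4, 0, 0], [0, 2, -4], [0, -4, 7]].
Congruent diagonalization of A (simultaneous row and column reduction) yields pivots 4, 2, -1.
Counting signs: 2 positive, 1 negative.

(2, 1, 0)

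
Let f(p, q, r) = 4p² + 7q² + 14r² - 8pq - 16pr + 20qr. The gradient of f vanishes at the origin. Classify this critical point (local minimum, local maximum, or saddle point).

The Hessian at the origin is H = [[8, -8, -16], [-8, 14, 20], [-16, 20, 28]].
Row-reducing H symmetrically gives the diagonal entries 8, 6, -20/3.
So there are 2 positive, 1 negative pivots.
H is indefinite, so the origin is a saddle point.

saddle point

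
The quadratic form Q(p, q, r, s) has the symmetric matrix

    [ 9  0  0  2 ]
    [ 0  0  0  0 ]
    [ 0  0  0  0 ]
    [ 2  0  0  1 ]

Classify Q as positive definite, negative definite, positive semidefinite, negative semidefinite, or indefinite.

positive semidefinite

Symmetric row and column elimination reduces A to a congruent diagonal form with pivots 9, 0, 0, 5/9.
So there are 2 positive, 2 zero pivots.
Hence Q is positive semidefinite.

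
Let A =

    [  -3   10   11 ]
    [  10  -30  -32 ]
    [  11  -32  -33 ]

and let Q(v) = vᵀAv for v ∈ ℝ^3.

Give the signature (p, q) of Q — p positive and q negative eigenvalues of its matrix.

(2, 1)

Row-reducing A symmetrically gives the diagonal entries -3, 10/3, 4/5.
Counting signs: 2 positive, 1 negative.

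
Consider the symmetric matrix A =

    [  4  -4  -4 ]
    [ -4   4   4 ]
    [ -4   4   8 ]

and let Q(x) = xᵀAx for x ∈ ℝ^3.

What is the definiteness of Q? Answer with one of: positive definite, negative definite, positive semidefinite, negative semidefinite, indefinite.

Symmetric row and column elimination reduces A to a congruent diagonal form with pivots 4, 0, 4.
So there are 2 positive, 1 zero pivots.
Hence Q is positive semidefinite.

positive semidefinite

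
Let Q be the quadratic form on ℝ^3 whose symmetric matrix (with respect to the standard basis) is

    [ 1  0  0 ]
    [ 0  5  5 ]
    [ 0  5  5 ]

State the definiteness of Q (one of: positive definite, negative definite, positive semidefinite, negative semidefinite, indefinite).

Row-reducing A symmetrically gives the diagonal entries 1, 5, 0.
So there are 2 positive, 1 zero pivots.
Hence Q is positive semidefinite.

positive semidefinite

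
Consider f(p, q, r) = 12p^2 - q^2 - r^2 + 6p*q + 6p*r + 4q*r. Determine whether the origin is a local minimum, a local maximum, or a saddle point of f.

The Hessian at the origin is H = [[24, 6, 6], [6, -2, 4], [6, 4, -2]].
An LDLᵀ factorisation of H has diagonal entries 24, -7/2, -12/7.
That gives 1 positive, 2 negative pivots.
H is indefinite, so the origin is a saddle point.

saddle point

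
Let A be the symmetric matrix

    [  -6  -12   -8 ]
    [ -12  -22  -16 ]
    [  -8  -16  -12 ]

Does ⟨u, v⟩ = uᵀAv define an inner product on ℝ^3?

no

Congruent diagonalization of A (simultaneous row and column reduction) yields pivots -6, 2, -4/3.
Counting signs: 1 positive, 2 negative.
Hence Q is indefinite.
⟨·,·⟩ is an inner product exactly when A is positive definite.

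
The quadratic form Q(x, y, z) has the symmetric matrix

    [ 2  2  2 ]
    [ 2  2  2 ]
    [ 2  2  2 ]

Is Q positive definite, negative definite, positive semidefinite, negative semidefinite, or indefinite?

positive semidefinite

Row-reducing A symmetrically gives the diagonal entries 2, 0, 0.
That gives 1 positive, 2 zero pivots.
Hence Q is positive semidefinite.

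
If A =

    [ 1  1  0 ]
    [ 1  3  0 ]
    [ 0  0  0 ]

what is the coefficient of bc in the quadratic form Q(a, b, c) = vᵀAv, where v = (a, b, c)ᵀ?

0

The coefficient of bc is A[2,3] + A[3,2] = 2·0 = 0.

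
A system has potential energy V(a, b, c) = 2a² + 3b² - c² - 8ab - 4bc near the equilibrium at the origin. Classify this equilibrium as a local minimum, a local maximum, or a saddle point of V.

The Hessian at the origin is H = [[4, -8, 0], [-8, 6, -4], [0, -4, -2]].
Applying the same elementary operations to the rows and columns of H produces a congruent diagonal matrix with entries 4, -10, -2/5.
So there are 1 positive, 2 negative pivots.
H is indefinite, so the origin is a saddle point.

saddle point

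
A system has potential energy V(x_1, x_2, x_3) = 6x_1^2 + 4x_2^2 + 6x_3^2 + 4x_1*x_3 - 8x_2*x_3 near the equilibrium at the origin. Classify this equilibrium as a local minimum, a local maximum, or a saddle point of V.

local minimum

The Hessian at the origin is H = [[12, 0, 4], [0, 8, -8], [4, -8, 12]].
Symmetric row and column elimination reduces H to a congruent diagonal form with pivots 12, 8, 8/3.
Counting signs: 3 positive.
H is positive definite, so the origin is a strict local minimum.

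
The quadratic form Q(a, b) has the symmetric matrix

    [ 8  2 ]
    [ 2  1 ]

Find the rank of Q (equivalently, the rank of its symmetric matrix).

Applying the same elementary operations to the rows and columns of A produces a congruent diagonal matrix with entries 8, 1/2.
So there are 2 positive pivots.
The rank is the number of nonzero pivots: 2.

2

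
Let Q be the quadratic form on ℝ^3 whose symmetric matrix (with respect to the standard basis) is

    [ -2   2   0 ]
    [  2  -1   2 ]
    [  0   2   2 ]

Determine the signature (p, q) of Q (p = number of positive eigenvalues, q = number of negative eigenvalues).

(1, 2)

Applying the same elementary operations to the rows and columns of A produces a congruent diagonal matrix with entries -2, 1, -2.
Counting signs: 1 positive, 2 negative.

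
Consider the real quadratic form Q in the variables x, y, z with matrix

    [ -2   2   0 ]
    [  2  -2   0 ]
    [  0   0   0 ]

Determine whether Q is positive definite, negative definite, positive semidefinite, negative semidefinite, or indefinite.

Applying the same elementary operations to the rows and columns of A produces a congruent diagonal matrix with entries -2, 0, 0.
Counting signs: 1 negative, 2 zero.
Hence Q is negative semidefinite.

negative semidefinite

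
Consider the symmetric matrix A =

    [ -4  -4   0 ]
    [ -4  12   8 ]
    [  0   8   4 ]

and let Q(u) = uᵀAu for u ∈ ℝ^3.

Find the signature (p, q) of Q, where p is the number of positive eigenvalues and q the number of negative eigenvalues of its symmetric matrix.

Row-reducing A symmetrically gives the diagonal entries -4, 16, 0.
So there are 1 positive, 1 negative, 1 zero pivots.

(1, 1)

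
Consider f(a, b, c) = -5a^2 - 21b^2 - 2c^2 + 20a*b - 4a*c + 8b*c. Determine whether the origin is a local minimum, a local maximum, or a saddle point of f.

local maximum

The Hessian at the origin is H = [[-10, 20, -4], [20, -42, 8], [-4, 8, -4]].
Symmetric row and column elimination reduces H to a congruent diagonal form with pivots -10, -2, -12/5.
Counting signs: 3 negative.
H is negative definite, so the origin is a strict local maximum.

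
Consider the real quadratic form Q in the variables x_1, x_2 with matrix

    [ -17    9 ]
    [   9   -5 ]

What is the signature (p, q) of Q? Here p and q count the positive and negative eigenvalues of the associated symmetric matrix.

(0, 2)

Applying the same elementary operations to the rows and columns of A produces a congruent diagonal matrix with entries -17, -4/17.
Counting signs: 2 negative.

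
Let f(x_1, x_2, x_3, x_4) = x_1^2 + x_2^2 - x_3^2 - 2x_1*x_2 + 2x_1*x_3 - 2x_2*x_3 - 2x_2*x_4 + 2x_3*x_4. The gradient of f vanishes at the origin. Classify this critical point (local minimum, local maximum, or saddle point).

The Hessian at the origin is H = [[2, -2, 2, 0], [-2, 2, -2, -2], [2, -2, -2, 2], [0, -2, 2, 0]].
H is indefinite, so the origin is a saddle point.

saddle point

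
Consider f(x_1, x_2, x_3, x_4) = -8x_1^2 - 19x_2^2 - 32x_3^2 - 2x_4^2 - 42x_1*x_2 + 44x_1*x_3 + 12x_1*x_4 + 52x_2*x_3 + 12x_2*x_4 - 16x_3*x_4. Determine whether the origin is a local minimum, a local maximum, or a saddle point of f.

saddle point

The Hessian at the origin is H = [[-16, -42, 44, 12], [-42, -38, 52, 12], [44, 52, -64, -16], [12, 12, -16, -4]].
Symmetric row and column elimination reduces H to a congruent diagonal form with pivots -16, 289/4, 344/289, -12/43.
That gives 2 positive, 2 negative pivots.
H is indefinite, so the origin is a saddle point.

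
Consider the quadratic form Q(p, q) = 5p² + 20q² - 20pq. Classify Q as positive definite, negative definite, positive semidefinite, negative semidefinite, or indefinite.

positive semidefinite

The symmetric matrix of Q is [[5, -10], [-10, 20]].
For the 2×2 matrix [[5, -10], [-10, 20]]: det = 5·20 − (-10)² = 0, trace = 25.
det = 0 so one eigenvalue is zero; the form is semidefinite with the sign of the trace.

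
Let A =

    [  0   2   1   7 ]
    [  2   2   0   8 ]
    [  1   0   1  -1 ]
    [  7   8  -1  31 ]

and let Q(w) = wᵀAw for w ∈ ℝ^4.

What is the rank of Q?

4

Row reduction of A gives 4 nonzero rows, so rank A = 4.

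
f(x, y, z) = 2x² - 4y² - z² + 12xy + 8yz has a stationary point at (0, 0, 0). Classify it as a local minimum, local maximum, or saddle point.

The Hessian at the origin is H = [[4, 12, 0], [12, -8, 8], [0, 8, -2]].
Applying the same elementary operations to the rows and columns of H produces a congruent diagonal matrix with entries 4, -44, -6/11.
Counting signs: 1 positive, 2 negative.
H is indefinite, so the origin is a saddle point.

saddle point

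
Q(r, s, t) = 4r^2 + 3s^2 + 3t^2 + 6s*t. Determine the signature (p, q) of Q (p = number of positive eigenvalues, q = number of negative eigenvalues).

The associated matrix is A = [[4, 0, 0], [0, 3, 3], [0, 3, 3]].
Congruent diagonalization of A (simultaneous row and column reduction) yields pivots 4, 3, 0.
So there are 2 positive, 1 zero pivots.

(2, 0)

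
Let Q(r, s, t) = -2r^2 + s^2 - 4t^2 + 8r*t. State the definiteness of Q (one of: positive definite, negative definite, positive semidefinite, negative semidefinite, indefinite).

indefinite

Write A = [[-2, 0, 4], [0, 1, 0], [4, 0, -4]].
An LDLᵀ factorisation of A has diagonal entries -2, 1, 4.
That gives 2 positive, 1 negative pivots.
Hence Q is indefinite.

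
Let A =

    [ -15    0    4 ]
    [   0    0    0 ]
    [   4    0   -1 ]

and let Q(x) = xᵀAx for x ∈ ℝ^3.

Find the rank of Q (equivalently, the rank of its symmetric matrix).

Applying the same elementary operations to the rows and columns of A produces a congruent diagonal matrix with entries -15, 0, 1/15.
That gives 1 positive, 1 negative, 1 zero pivots.
The rank is the number of nonzero pivots: 2.

2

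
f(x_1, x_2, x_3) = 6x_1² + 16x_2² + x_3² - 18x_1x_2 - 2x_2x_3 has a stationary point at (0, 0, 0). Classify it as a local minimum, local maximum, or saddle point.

local minimum

The Hessian at the origin is H = [[12, -18, 0], [-18, 32, -2], [0, -2, 2]].
Symmetric row and column elimination reduces H to a congruent diagonal form with pivots 12, 5, 6/5.
That gives 3 positive pivots.
H is positive definite, so the origin is a strict local minimum.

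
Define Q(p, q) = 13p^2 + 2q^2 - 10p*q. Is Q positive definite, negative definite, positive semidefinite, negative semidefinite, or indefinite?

positive definite

Write A = [[13, -5], [-5, 2]].
Applying the same elementary operations to the rows and columns of A produces a congruent diagonal matrix with entries 13, 1/13.
So there are 2 positive pivots.
Hence Q is positive definite.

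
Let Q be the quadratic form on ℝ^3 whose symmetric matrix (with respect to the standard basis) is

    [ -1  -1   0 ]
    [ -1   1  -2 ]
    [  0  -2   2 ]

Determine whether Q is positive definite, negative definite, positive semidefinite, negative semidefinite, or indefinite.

indefinite

Congruent diagonalization of A (simultaneous row and column reduction) yields pivots -1, 2, 0.
Counting signs: 1 positive, 1 negative, 1 zero.
Hence Q is indefinite.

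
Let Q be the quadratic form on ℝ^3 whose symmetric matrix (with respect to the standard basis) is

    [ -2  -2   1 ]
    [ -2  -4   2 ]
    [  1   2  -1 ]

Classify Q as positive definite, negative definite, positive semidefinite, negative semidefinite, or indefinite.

negative semidefinite

Congruent diagonalization of A (simultaneous row and column reduction) yields pivots -2, -2, 0.
That gives 2 negative, 1 zero pivots.
Hence Q is negative semidefinite.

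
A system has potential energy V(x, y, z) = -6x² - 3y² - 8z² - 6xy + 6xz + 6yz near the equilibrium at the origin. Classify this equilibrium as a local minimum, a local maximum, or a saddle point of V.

local maximum

The Hessian at the origin is H = [[-12, -6, 6], [-6, -6, 6], [6, 6, -16]].
Symmetric row and column elimination reduces H to a congruent diagonal form with pivots -12, -3, -10.
So there are 3 negative pivots.
H is negative definite, so the origin is a strict local maximum.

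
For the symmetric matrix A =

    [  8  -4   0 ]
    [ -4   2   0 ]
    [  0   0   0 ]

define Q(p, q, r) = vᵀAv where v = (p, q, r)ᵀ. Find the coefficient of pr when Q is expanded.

The coefficient of pr is A[1,3] + A[3,1] = 2·0 = 0.

0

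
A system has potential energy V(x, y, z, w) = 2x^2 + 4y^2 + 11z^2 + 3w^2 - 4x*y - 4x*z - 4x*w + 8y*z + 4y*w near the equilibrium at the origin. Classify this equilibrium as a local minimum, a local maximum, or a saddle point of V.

local minimum

The Hessian at the origin is H = [[4, -4, -4, -4], [-4, 8, 8, 4], [-4, 8, 22, 0], [-4, 4, 0, 6]].
An LDLᵀ factorisation of H has diagonal entries 4, 4, 14, 6/7.
So there are 4 positive pivots.
H is positive definite, so the origin is a strict local minimum.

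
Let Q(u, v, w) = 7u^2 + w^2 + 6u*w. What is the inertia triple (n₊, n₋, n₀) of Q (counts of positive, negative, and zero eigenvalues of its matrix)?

The associated matrix is A = [[7, 0, 3], [0, 0, 0], [3, 0, 1]].
Symmetric row and column elimination reduces A to a congruent diagonal form with pivots 7, 0, -2/7.
So there are 1 positive, 1 negative, 1 zero pivots.

(1, 1, 1)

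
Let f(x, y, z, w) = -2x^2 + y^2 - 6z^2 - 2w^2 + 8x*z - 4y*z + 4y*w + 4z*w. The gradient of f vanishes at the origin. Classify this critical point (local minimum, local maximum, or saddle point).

saddle point

The Hessian at the origin is H = [[-4, 0, 8, 0], [0, 2, -4, 4], [8, -4, -12, 4], [0, 4, 4, -4]].
Congruent diagonalization of H (simultaneous row and column reduction) yields pivots -4, 2, -4, 24.
That gives 2 positive, 2 negative pivots.
H is indefinite, so the origin is a saddle point.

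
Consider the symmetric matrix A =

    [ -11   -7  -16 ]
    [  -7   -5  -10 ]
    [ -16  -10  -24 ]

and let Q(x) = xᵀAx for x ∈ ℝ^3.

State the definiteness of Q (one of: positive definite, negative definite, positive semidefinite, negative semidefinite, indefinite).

Congruent diagonalization of A (simultaneous row and column reduction) yields pivots -11, -6/11, -2/3.
That gives 3 negative pivots.
Hence Q is negative definite.

negative definite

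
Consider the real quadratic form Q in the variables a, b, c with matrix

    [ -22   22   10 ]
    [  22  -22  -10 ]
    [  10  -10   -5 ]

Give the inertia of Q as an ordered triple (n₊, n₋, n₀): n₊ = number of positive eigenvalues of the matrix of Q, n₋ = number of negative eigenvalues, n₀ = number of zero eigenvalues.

(0, 2, 1)

Congruent diagonalization of A (simultaneous row and column reduction) yields pivots -22, 0, -5/11.
That gives 2 negative, 1 zero pivots.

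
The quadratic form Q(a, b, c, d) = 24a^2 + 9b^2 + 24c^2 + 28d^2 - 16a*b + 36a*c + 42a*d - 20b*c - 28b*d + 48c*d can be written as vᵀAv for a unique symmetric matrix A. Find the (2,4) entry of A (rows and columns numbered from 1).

The coefficient of b·d in Q is -28. For a symmetric A this equals A[2,4] + A[4,2] = 2·A[2,4].
So A[2,4] = -28/2 = -14.

-14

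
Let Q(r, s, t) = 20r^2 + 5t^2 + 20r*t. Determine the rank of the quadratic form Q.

1

The associated matrix is A = [[20, 0, 10], [0, 0, 0], [10, 0, 5]].
Congruent diagonalization of A (simultaneous row and column reduction) yields pivots 20, 0, 0.
Counting signs: 1 positive, 2 zero.
The rank is the number of nonzero pivots: 1.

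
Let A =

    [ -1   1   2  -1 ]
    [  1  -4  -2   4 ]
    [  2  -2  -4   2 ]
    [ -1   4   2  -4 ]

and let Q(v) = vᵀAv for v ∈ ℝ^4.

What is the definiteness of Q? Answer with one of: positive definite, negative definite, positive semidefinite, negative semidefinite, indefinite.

negative semidefinite

Congruent diagonalization of A (simultaneous row and column reduction) yields pivots -1, -3, 0, 0.
That gives 2 negative, 2 zero pivots.
Hence Q is negative semidefinite.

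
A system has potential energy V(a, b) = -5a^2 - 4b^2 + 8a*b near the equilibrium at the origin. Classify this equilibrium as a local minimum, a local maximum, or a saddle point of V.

local maximum

The Hessian at the origin is H = [[-10, 8], [8, -8]].
det H = -10·-8 − (8)² = 16 > 0 and H[1,1] = -10 < 0, so H is negative definite.
Therefore the origin is a local maximum.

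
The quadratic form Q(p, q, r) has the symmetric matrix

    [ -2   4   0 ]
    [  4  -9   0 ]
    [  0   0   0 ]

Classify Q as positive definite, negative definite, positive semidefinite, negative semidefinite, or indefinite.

Row-reducing A symmetrically gives the diagonal entries -2, -1, 0.
Counting signs: 2 negative, 1 zero.
Hence Q is negative semidefinite.

negative semidefinite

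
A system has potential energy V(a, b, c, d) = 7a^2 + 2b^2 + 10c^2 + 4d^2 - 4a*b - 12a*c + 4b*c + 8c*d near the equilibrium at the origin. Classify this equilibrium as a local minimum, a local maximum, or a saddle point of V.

local minimum

The Hessian at the origin is H = [[14, -4, -12, 0], [-4, 4, 4, 0], [-12, 4, 20, 8], [0, 0, 8, 8]].
Symmetric row and column elimination reduces H to a congruent diagonal form with pivots 14, 20/7, 48/5, 4/3.
So there are 4 positive pivots.
H is positive definite, so the origin is a strict local minimum.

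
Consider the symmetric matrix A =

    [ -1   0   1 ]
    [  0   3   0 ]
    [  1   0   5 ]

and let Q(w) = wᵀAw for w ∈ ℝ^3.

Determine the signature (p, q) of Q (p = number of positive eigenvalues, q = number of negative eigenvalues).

Symmetric row and column elimination reduces A to a congruent diagonal form with pivots -1, 3, 6.
Counting signs: 2 positive, 1 negative.

(2, 1)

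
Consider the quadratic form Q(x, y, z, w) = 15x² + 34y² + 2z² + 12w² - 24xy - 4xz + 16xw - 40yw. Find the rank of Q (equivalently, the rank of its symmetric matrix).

The associated matrix is A = [[15, -12, -2, 8], [-12, 34, 0, -20], [-2, 0, 2, 0], [8, -20, 0, 12]].
Applying the same elementary operations to the rows and columns of A produces a congruent diagonal matrix with entries 15, 122/5, 298/183, 20/149.
So there are 4 positive pivots.
The rank is the number of nonzero pivots: 4.

4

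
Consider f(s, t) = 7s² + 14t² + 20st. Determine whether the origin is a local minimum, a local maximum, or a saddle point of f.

The Hessian at the origin is H = [[14, 20], [20, 28]].
det H = 14·28 − (20)² = -8 < 0, so H is indefinite.
Therefore the origin is a saddle point.

saddle point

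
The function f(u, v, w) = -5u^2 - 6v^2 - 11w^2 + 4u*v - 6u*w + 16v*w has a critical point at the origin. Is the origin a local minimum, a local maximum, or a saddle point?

The Hessian at the origin is H = [[-10, 4, -6], [4, -12, 16], [-6, 16, -22]].
Row-reducing H symmetrically gives the diagonal entries -10, -52/5, -8/13.
So there are 3 negative pivots.
H is negative definite, so the origin is a strict local maximum.

local maximum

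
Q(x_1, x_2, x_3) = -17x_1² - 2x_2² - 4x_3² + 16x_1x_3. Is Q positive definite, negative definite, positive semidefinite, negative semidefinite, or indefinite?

negative definite

The symmetric matrix is A = [[-17, 0, 8], [0, -2, 0], [8, 0, -4]].
Applying the same elementary operations to the rows and columns of A produces a congruent diagonal matrix with entries -17, -2, -4/17.
That gives 3 negative pivots.
Hence Q is negative definite.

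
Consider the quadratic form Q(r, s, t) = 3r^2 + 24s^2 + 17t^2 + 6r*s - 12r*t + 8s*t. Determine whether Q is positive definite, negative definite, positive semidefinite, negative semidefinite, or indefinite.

positive definite

The symmetric matrix of Q is A = [[3, 3, -6], [3, 24, 4], [-6, 4, 17]].
Leading principal minors: Δ_1 = 3, Δ_2 = 63, Δ_3 = 15.
All leading principal minors are positive, so by Sylvester's criterion Q is positive definite.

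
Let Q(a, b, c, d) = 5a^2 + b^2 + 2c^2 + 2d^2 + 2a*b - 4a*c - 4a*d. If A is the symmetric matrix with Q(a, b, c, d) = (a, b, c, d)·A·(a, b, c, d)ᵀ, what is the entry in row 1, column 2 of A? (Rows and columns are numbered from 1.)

The coefficient of a·b in Q is 2. For a symmetric A this equals A[1,2] + A[2,1] = 2·A[1,2].
So A[1,2] = 2/2 = 1.

1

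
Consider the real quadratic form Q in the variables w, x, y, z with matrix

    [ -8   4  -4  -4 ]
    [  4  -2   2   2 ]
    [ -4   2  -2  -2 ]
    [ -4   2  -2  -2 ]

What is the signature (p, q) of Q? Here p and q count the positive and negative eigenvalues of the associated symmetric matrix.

(0, 1)

Congruent diagonalization of A (simultaneous row and column reduction) yields pivots -8, 0, 0, 0.
Counting signs: 1 negative, 3 zero.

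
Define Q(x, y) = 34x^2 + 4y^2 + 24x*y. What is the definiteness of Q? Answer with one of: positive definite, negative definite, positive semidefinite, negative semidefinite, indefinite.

indefinite

The symmetric matrix of Q is [[34, 12], [12, 4]].
For the 2×2 matrix [[34, 12], [12, 4]]: det = 34·4 − (12)² = -8, trace = 38.
det < 0 so the eigenvalues have opposite signs; the form is indefinite.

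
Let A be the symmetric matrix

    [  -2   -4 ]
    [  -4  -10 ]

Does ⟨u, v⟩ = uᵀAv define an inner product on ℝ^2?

no

Leading principal minors: Δ_1 = -2, Δ_2 = 4.
The signs alternate starting with Δ_1 < 0, so by Sylvester's criterion Q is negative definite.
⟨·,·⟩ is an inner product exactly when A is positive definite.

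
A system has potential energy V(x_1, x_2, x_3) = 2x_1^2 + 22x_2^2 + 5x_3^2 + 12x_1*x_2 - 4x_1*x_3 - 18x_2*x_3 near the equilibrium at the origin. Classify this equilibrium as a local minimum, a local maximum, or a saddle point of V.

local minimum

The Hessian at the origin is H = [[4, 12, -4], [12, 44, -18], [-4, -18, 10]].
Row-reducing H symmetrically gives the diagonal entries 4, 8, 3/2.
So there are 3 positive pivots.
H is positive definite, so the origin is a strict local minimum.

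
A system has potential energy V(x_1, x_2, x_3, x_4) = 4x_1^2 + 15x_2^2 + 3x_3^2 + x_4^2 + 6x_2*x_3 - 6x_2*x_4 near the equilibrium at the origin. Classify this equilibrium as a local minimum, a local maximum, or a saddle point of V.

The Hessian at the origin is H = [[8, 0, 0, 0], [0, 30, 6, -6], [0, 6, 6, 0], [0, -6, 0, 2]].
An LDLᵀ factorisation of H has diagonal entries 8, 30, 24/5, 1/2.
Counting signs: 4 positive.
H is positive definite, so the origin is a strict local minimum.

local minimum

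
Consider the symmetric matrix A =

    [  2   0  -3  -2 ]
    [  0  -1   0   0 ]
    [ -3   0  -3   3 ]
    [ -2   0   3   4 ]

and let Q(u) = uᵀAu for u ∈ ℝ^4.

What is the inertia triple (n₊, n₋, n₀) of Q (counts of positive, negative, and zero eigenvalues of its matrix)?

Congruent diagonalization of A (simultaneous row and column reduction) yields pivots 2, -1, -15/2, 2.
So there are 2 positive, 2 negative pivots.

(2, 2, 0)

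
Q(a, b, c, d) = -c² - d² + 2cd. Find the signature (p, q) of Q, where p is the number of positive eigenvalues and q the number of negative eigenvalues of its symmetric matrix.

(0, 1)

Write A = [[0, 0, 0, 0], [0, 0, 0, 0], [0, 0, -1, 1], [0, 0, 1, -1]].
Applying the same elementary operations to the rows and columns of A produces a congruent diagonal matrix with entries 0, 0, -1, 0.
So there are 1 negative, 3 zero pivots.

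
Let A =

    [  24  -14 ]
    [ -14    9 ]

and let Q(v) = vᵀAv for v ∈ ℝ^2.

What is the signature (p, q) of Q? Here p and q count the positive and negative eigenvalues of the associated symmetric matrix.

Applying the same elementary operations to the rows and columns of A produces a congruent diagonal matrix with entries 24, 5/6.
Counting signs: 2 positive.

(2, 0)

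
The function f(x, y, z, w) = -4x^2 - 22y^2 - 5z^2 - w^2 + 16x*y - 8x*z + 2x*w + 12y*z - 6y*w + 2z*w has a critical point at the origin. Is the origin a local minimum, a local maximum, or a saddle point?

local maximum

The Hessian at the origin is H = [[-8, 16, -8, 2], [16, -44, 12, -6], [-8, 12, -10, 2], [2, -6, 2, -2]].
Symmetric row and column elimination reduces H to a congruent diagonal form with pivots -8, -12, -2/3, -1/2.
Counting signs: 4 negative.
H is negative definite, so the origin is a strict local maximum.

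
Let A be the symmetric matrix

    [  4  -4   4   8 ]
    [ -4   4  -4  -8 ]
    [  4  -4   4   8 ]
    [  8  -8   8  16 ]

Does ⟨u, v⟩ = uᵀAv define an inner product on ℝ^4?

no

Applying the same elementary operations to the rows and columns of A produces a congruent diagonal matrix with entries 4, 0, 0, 0.
That gives 1 positive, 3 zero pivots.
Hence Q is positive semidefinite.
⟨·,·⟩ is an inner product exactly when A is positive definite.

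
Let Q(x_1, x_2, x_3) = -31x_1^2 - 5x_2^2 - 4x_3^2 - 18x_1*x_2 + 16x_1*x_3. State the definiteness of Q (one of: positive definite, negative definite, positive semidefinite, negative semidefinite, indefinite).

indefinite

Write A = [[-31, -9, 8], [-9, -5, 0], [8, 0, -4]].
Symmetric row and column elimination reduces A to a congruent diagonal form with pivots -31, -74/31, 12/37.
That gives 1 positive, 2 negative pivots.
Hence Q is indefinite.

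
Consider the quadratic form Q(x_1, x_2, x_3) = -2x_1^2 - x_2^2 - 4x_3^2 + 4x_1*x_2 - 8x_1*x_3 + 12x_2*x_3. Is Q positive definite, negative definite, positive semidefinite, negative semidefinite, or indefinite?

The symmetric matrix is A = [[-2, 2, -4], [2, -1, 6], [-4, 6, -4]].
Row-reducing A symmetrically gives the diagonal entries -2, 1, 0.
So there are 1 positive, 1 negative, 1 zero pivots.
Hence Q is indefinite.

indefinite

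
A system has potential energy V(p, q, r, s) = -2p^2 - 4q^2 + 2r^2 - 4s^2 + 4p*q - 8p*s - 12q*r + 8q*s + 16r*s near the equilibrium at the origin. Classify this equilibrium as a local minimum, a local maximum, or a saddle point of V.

The Hessian at the origin is H = [[-4, 4, 0, -8], [4, -8, -12, 8], [0, -12, 4, 16], [-8, 8, 16, -8]].
Row-reducing H symmetrically gives the diagonal entries -4, -4, 40, 8/5.
That gives 2 positive, 2 negative pivots.
H is indefinite, so the origin is a saddle point.

saddle point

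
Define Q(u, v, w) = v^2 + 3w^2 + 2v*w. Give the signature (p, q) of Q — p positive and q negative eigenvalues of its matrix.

The associated matrix is A = [[0, 0, 0], [0, 1, 1], [0, 1, 3]].
Row-reducing A symmetrically gives the diagonal entries 0, 1, 2.
So there are 2 positive, 1 zero pivots.

(2, 0)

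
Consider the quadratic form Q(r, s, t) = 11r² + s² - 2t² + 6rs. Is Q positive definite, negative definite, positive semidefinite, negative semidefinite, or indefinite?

indefinite

The symmetric matrix is A = [[11, 3, 0], [3, 1, 0], [0, 0, -2]].
Symmetric row and column elimination reduces A to a congruent diagonal form with pivots 11, 2/11, -2.
So there are 2 positive, 1 negative pivots.
Hence Q is indefinite.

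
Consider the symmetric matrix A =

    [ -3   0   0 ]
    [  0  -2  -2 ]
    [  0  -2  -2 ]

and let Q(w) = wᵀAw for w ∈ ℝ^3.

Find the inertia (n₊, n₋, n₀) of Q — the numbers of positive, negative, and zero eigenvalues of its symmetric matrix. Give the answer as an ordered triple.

Congruent diagonalization of A (simultaneous row and column reduction) yields pivots -3, -2, 0.
So there are 2 negative, 1 zero pivots.

(0, 2, 1)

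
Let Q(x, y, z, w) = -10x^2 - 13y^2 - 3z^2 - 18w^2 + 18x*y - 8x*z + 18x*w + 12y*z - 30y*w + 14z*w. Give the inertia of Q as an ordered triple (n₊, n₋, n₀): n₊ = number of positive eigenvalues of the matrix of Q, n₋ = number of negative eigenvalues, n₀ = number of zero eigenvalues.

(0, 4, 0)

Write A = [[-10, 9, -4, 9], [9, -13, 6, -15], [-4, 6, -3, 7], [9, -15, 7, -18]].
Congruent diagonalization of A (simultaneous row and column reduction) yields pivots -10, -49/10, -11/49, -2/11.
That gives 4 negative pivots.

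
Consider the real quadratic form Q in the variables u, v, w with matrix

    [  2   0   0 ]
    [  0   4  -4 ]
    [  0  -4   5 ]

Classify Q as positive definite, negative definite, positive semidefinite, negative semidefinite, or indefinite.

positive definite

Leading principal minors: Δ_1 = 2, Δ_2 = 8, Δ_3 = 8.
All leading principal minors are positive, so by Sylvester's criterion Q is positive definite.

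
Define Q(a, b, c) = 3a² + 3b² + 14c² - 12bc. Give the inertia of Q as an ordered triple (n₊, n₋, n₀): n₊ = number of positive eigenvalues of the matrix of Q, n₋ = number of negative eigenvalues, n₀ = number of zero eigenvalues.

(3, 0, 0)

The associated matrix is A = [[3, 0, 0], [0, 3, -6], [0, -6, 14]].
Row-reducing A symmetrically gives the diagonal entries 3, 3, 2.
Counting signs: 3 positive.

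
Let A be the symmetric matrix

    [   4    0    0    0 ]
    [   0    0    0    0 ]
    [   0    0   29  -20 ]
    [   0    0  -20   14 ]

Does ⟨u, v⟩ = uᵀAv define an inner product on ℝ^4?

Applying the same elementary operations to the rows and columns of A produces a congruent diagonal matrix with entries 4, 0, 29, 6/29.
So there are 3 positive, 1 zero pivots.
Hence Q is positive semidefinite.
⟨·,·⟩ is an inner product exactly when A is positive definite.

no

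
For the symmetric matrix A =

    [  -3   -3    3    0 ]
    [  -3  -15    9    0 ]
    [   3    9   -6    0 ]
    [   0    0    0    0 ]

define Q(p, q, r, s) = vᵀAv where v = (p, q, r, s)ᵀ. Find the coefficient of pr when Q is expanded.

The coefficient of pr is A[1,3] + A[3,1] = 2·3 = 6.

6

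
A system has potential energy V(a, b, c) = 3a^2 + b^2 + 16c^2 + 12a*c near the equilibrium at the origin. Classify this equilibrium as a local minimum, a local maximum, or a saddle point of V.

local minimum

The Hessian at the origin is H = [[6, 0, 12], [0, 2, 0], [12, 0, 32]].
Applying the same elementary operations to the rows and columns of H produces a congruent diagonal matrix with entries 6, 2, 8.
That gives 3 positive pivots.
H is positive definite, so the origin is a strict local minimum.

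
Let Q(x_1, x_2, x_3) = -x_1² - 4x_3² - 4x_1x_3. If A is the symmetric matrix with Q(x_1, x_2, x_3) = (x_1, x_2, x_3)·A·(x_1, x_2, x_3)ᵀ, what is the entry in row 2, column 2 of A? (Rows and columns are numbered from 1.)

0

The coefficient of x_2² in Q is 0, and that is exactly A[2,2].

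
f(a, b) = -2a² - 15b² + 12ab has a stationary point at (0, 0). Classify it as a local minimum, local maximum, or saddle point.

saddle point

The Hessian at the origin is H = [[-4, 12], [12, -30]].
det H = -4·-30 − (12)² = -24 < 0, so H is indefinite.
Therefore the origin is a saddle point.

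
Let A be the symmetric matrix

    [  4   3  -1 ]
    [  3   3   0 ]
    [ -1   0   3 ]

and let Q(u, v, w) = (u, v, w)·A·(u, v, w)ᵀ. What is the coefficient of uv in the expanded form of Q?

The coefficient of uv is A[1,2] + A[2,1] = 2·3 = 6.

6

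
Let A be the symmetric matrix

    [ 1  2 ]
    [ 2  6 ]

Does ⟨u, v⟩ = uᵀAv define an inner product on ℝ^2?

Leading principal minors: Δ_1 = 1, Δ_2 = 2.
All leading principal minors are positive, so by Sylvester's criterion Q is positive definite.
⟨·,·⟩ is an inner product exactly when A is positive definite.

yes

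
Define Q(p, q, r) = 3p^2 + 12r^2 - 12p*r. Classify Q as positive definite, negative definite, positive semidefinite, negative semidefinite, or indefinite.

positive semidefinite

The symmetric matrix is A = [[3, 0, -6], [0, 0, 0], [-6, 0, 12]].
Applying the same elementary operations to the rows and columns of A produces a congruent diagonal matrix with entries 3, 0, 0.
Counting signs: 1 positive, 2 zero.
Hence Q is positive semidefinite.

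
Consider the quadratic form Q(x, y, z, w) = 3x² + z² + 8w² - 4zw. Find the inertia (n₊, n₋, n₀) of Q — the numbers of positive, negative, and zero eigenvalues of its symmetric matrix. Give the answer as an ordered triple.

The symmetric matrix is A = [[3, 0, 0, 0], [0, 0, 0, 0], [0, 0, 1, -2], [0, 0, -2, 8]].
Symmetric row and column elimination reduces A to a congruent diagonal form with pivots 3, 0, 1, 4.
Counting signs: 3 positive, 1 zero.

(3, 0, 1)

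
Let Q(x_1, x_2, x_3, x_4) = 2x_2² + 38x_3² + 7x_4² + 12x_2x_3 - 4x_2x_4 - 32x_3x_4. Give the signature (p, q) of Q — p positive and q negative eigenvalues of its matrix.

The associated matrix is A = [[0, 0, 0, 0], [0, 2, 6, -2], [0, 6, 38, -16], [0, -2, -16, 7]].
Applying the same elementary operations to the rows and columns of A produces a congruent diagonal matrix with entries 0, 2, 20, 0.
Counting signs: 2 positive, 2 zero.

(2, 0)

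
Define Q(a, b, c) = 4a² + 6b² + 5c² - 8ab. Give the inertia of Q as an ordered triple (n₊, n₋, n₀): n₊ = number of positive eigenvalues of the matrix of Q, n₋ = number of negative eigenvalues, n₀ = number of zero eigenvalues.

The associated matrix is A = [[4, -4, 0], [-4, 6, 0], [0, 0, 5]].
An LDLᵀ factorisation of A has diagonal entries 4, 2, 5.
Counting signs: 3 positive.

(3, 0, 0)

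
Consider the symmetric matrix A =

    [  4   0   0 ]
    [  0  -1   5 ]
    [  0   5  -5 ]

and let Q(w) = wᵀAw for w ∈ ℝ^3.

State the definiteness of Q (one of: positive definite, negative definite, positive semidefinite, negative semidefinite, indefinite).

indefinite

An LDLᵀ factorisation of A has diagonal entries 4, -1, 20.
Counting signs: 2 positive, 1 negative.
Hence Q is indefinite.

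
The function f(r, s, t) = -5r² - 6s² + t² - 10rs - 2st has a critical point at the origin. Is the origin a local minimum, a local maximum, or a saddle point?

The Hessian at the origin is H = [[-10, -10, 0], [-10, -12, -2], [0, -2, 2]].
Applying the same elementary operations to the rows and columns of H produces a congruent diagonal matrix with entries -10, -2, 4.
So there are 1 positive, 2 negative pivots.
H is indefinite, so the origin is a saddle point.

saddle point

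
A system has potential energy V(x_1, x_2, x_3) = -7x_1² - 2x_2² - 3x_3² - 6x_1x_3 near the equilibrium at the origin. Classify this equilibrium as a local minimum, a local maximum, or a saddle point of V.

local maximum

The Hessian at the origin is H = [[-14, 0, -6], [0, -4, 0], [-6, 0, -6]].
Applying the same elementary operations to the rows and columns of H produces a congruent diagonal matrix with entries -14, -4, -24/7.
That gives 3 negative pivots.
H is negative definite, so the origin is a strict local maximum.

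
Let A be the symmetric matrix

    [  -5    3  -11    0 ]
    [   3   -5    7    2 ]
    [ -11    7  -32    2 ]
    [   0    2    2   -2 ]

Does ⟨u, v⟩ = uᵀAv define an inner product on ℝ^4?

Leading principal minors: Δ_1 = -5, Δ_2 = 16, Δ_3 = -124, Δ_4 = 12.
The signs alternate starting with Δ_1 < 0, so by Sylvester's criterion Q is negative definite.
⟨·,·⟩ is an inner product exactly when A is positive definite.

no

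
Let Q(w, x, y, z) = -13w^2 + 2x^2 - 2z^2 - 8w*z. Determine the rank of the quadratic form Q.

3

Write A = [[-13, 0, 0, -4], [0, 2, 0, 0], [0, 0, 0, 0], [-4, 0, 0, -2]].
Row-reducing A symmetrically gives the diagonal entries -13, 2, 0, -10/13.
Counting signs: 1 positive, 2 negative, 1 zero.
The rank is the number of nonzero pivots: 3.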